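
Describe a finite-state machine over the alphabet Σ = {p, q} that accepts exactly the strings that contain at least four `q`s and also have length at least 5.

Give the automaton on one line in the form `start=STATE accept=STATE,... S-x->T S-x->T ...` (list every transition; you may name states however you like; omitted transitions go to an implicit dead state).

start=S0 accept=S9 S0-p->S1 S0-q->S2 S1-p->S1 S1-q->S3 S2-p->S3 S2-q->S4 S3-p->S3 S3-q->S5 S4-p->S5 S4-q->S6 S5-p->S5 S5-q->S7 S6-p->S7 S6-q->S8 S7-p->S7 S7-q->S9 S8-p->S9 S8-q->S9 S9-p->S9 S9-q->S9

Build one automaton per condition and run them in lockstep. The first has 6 states tracking the count of `q`s, saturating at 5; the second has 7 states tracking the input length, saturating at 6. A product state is a pair (one from each), accepting exactly when both do. Minimizing collapses redundant product states.
With 10 states:
        p   q  
>  S0   S1  S2 
   S1   S1  S3 
   S2   S3  S4 
   S3   S3  S5 
   S4   S5  S6 
   S5   S5  S7 
   S6   S7  S8 
   S7   S7  S9 
   S8   S9  S9 
 * S9   S9  S9 
(> = start, * = accepting)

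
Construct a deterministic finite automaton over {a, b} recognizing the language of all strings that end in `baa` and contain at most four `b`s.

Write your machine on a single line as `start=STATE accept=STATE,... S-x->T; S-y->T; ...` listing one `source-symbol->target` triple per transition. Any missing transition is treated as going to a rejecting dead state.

start=q0; accept=q4,q8,q12,q16; q0-a->q0; q0-b->q1; q1-a->q2; q1-b->q3; q2-a->q4; q2-b->q3; q3-a->q5; q3-b->q6; q4-a->q7; q4-b->q3; q5-a->q8; q5-b->q6; q6-a->q9; q6-b->q10; q7-a->q7; q7-b->q3; q8-a->q11; q8-b->q6; q9-a->q12; q9-b->q10; q10-a->q13; q10-b->q14; q11-a->q11; q11-b->q6; q12-a->q15; q12-b->q10; q13-a->q16; q13-b->q14; q14-a->q17; q14-b->q14; q15-a->q15; q15-b->q10; q16-a->q18; q16-b->q14; q17-a->q19; q17-b->q14; q18-a->q18; q18-b->q14; q19-a->q20; q19-b->q14; q20-a->q20; q20-b->q14

Run two small machines in parallel and take their product. One (4 states) tracks how much of the suffix `baa` has currently been matched; the other (6 states) tracks the count of `b`s, saturating at 5. Each combined state is a pair, one component from each; accept when both components accept.
A 21-state machine:
          a    b  
>  q0     q0   q1 
   q1     q2   q3 
   q2     q4   q3 
   q3     q5   q6 
 * q4     q7   q3 
   q5     q8   q6 
   q6     q9  q10 
   q7     q7   q3 
 * q8    q11   q6 
   q9    q12  q10 
   q10   q13  q14 
   q11   q11   q6 
 * q12   q15  q10 
   q13   q16  q14 
   q14   q17  q14 
   q15   q15  q10 
 * q16   q18  q14 
   q17   q19  q14 
   q18   q18  q14 
   q19   q20  q14 
   q20   q20  q14 
(> = start, * = accepting)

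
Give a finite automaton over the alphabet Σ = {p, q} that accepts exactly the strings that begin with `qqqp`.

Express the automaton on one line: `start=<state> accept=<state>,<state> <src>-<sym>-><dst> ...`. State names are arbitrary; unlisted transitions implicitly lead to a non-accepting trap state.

start=S0 accept=S4 S0-p->S5 S0-q->S1 S1-p->S5 S1-q->S2 S2-p->S5 S2-q->S3 S3-p->S4 S3-q->S5 S4-p->S4 S4-q->S4 S5-p->S5 S5-q->S5

Walk along `qqqp` while the input agrees: from S0 take `q` to S1, and so on. Any deviation drops to the rejecting sink S5. Once S4 is reached the prefix is confirmed and every continuation is accepted.
With 6 states:
        p   q  
>  S0   S5  S1 
   S1   S5  S2 
   S2   S5  S3 
   S3   S4  S5 
 * S4   S4  S4 
   S5   S5  S5 
(> = start, * = accepting)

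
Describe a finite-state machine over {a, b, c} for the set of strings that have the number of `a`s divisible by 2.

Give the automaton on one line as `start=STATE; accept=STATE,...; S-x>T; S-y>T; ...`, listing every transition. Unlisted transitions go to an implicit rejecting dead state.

start=q0; accept=q0; q0-a>q1; q0-b>q0; q0-c>q0; q1-a>q0; q1-b>q1; q1-c>q1

Keep the running count of `a`s modulo 2: each `a` advances along the cycle q0 → q1 → q0 while other symbols loop. Accept at q0.
A 2-state machine:
        a   b   c  
>* q0   q1  q0  q0 
   q1   q0  q1  q1 
(> = start, * = accepting)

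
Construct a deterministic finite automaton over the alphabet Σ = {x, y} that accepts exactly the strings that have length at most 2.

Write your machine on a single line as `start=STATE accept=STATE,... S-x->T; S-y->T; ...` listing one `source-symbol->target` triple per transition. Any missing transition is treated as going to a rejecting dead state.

Count input length up to 3: every symbol moves from q0 toward q3, which means 'more than 2' and absorbs. Accept from {q0, q1, q2}.
        x   y  
>* q0   q1  q1 
 * q1   q2  q2 
 * q2   q3  q3 
   q3   q3  q3 
(> = start, * = accepting)

start=q0; accept=q0,q1,q2; q0-x->q1; q0-y->q1; q1-x->q2; q1-y->q2; q2-x->q3; q2-y->q3; q3-x->q3; q3-y->q3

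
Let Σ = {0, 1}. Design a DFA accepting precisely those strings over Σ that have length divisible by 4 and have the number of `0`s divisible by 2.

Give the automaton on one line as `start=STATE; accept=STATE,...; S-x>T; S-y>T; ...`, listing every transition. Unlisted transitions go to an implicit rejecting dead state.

Build one automaton per condition and run them in lockstep. One (4 states) tracks the input length modulo 4; the other (2 states) tracks the count of `0`s modulo 2. Each combined state is a pair, one component from each; accept when both components accept.
With 8 states:
        0   1  
>* S0   S1  S2 
   S1   S3  S4 
   S2   S4  S3 
   S3   S5  S6 
   S4   S6  S5 
   S5   S0  S7 
   S6   S7  S0 
   S7   S2  S1 
(> = start, * = accepting)

start=S0; accept=S0; S0-0>S1; S0-1>S2; S1-0>S3; S1-1>S4; S2-0>S4; S2-1>S3; S3-0>S5; S3-1>S6; S4-0>S6; S4-1>S5; S5-0>S0; S5-1>S7; S6-0>S7; S6-1>S0; S7-0>S2; S7-1>S1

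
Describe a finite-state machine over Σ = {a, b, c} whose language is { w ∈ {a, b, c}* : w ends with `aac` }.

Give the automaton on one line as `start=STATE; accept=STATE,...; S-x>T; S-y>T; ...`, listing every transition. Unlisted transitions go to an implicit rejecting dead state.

Remember how much of `aac` the current input suffix matches. State s0 means no match yet; s1 means the last symbol is `a`; s2 means the last 2 symbols are `aa`; s3 means the last 3 symbols are `aac`. Only s3 accepts. On a mismatch, fall back to the longest proper suffix that is still a prefix of `aac`.
With 4 states:
        a   b   c  
>  s0   s1  s0  s0 
   s1   s2  s0  s0 
   s2   s2  s0  s3 
 * s3   s1  s0  s0 
(> = start, * = accepting)

start=s0; accept=s3; s0-a>s1; s0-b>s0; s0-c>s0; s1-a>s2; s1-b>s0; s1-c>s0; s2-a>s2; s2-b>s0; s2-c>s3; s3-a>s1; s3-b>s0; s3-c>s0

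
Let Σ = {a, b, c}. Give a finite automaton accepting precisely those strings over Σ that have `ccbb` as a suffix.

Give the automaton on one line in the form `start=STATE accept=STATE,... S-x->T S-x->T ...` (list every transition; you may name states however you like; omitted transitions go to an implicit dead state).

start=q0 accept=q4 q0-a->q0 q0-b->q0 q0-c->q1 q1-a->q0 q1-b->q0 q1-c->q2 q2-a->q0 q2-b->q3 q2-c->q2 q3-a->q0 q3-b->q4 q3-c->q1 q4-a->q0 q4-b->q0 q4-c->q1

Remember how much of `ccbb` the current input suffix matches. State q0 means no match yet; q1 means the last symbol is `c`; q2 means the last 2 symbols are `cc`; q3 means the last 3 symbols are `ccb`; q4 means the last 4 symbols are `ccbb`. Only q4 accepts. On a mismatch, fall back to the longest proper suffix that is still a prefix of `ccbb`.
A 5-state machine:
        a   b   c  
>  q0   q0  q0  q1 
   q1   q0  q0  q2 
   q2   q0  q3  q2 
   q3   q0  q4  q1 
 * q4   q0  q0  q1 
(> = start, * = accepting)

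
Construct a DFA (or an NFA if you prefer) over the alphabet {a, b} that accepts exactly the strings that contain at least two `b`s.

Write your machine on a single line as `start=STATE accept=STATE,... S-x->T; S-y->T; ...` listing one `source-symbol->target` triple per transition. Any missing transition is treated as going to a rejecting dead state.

start=q0; accept=q2,q3; q0-a->q0; q0-b->q1; q1-a->q1; q1-b->q2; q2-a->q2; q2-b->q3; q3-a->q3; q3-b->q3

Only the number of `b`s matters, and only up to 3. Make a chain q0 → q1 → q2 → q3 advanced by each `b` (with q3 absorbing); every other symbol self-loops. The accepting set is {q2, q3}.
A 4-state machine:
        a   b  
>  q0   q0  q1 
   q1   q1  q2 
 * q2   q2  q3 
 * q3   q3  q3 
(> = start, * = accepting)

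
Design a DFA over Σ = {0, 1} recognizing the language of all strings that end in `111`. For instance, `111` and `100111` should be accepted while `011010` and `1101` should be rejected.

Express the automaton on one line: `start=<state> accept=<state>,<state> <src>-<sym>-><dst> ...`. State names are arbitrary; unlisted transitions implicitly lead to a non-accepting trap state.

Let each state record the length of the longest suffix of the input read so far that is also a prefix of `111`. q1 means the last symbol is `1`; q2 means the last 2 symbols are `11`; q3 means the last 3 symbols are `111`. Accept only at q3, where the string currently ends in `111`.
        0   1  
>  q0   q0  q1 
   q1   q0  q2 
   q2   q0  q3 
 * q3   q0  q3 
(> = start, * = accepting)

start=q0 accept=q3 q0-0->q0 q0-1->q1 q1-0->q0 q1-1->q2 q2-0->q0 q2-1->q3 q3-0->q0 q3-1->q3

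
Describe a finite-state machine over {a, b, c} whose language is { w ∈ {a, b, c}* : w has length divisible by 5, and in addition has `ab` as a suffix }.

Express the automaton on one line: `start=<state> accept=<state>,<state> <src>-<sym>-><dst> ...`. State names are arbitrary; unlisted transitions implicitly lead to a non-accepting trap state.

start=s0 accept=s6 s0-a->s1 s0-b->s1 s0-c->s1 s1-a->s2 s1-b->s2 s1-c->s2 s2-a->s3 s2-b->s3 s2-c->s3 s3-a->s4 s3-b->s5 s3-c->s5 s4-a->s0 s4-b->s6 s4-c->s0 s5-a->s0 s5-b->s0 s5-c->s0 s6-a->s1 s6-b->s1 s6-c->s1

Build one automaton per condition and run them in lockstep. One (5 states) tracks the input length modulo 5; the other (3 states) tracks how much of the suffix `ab` has currently been matched. Each combined state is a pair, one component from each; accept when both components accept. Equivalent product states are then merged.
        a   b   c  
>  s0   s1  s1  s1 
   s1   s2  s2  s2 
   s2   s3  s3  s3 
   s3   s4  s5  s5 
   s4   s0  s6  s0 
   s5   s0  s0  s0 
 * s6   s1  s1  s1 
(> = start, * = accepting)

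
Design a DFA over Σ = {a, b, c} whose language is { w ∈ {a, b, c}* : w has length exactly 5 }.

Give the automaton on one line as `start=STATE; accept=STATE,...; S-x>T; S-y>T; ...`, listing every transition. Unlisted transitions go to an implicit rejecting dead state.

We only need to distinguish lengths 0, 1, …, 5, and '>5'. Chain s0 → s1 → s2 → s3 → s4 → s5 → s6 on every symbol, with s6 looping. Accepting states: {s5}.
A 7-state machine:
        a   b   c  
>  s0   s1  s1  s1 
   s1   s2  s2  s2 
   s2   s3  s3  s3 
   s3   s4  s4  s4 
   s4   s5  s5  s5 
 * s5   s6  s6  s6 
   s6   s6  s6  s6 
(> = start, * = accepting)

start=s0; accept=s5; s0-a>s1; s0-b>s1; s0-c>s1; s1-a>s2; s1-b>s2; s1-c>s2; s2-a>s3; s2-b>s3; s2-c>s3; s3-a>s4; s3-b>s4; s3-c>s4; s4-a>s5; s4-b>s5; s4-c>s5; s5-a>s6; s5-b>s6; s5-c>s6; s6-a>s6; s6-b>s6; s6-c>s6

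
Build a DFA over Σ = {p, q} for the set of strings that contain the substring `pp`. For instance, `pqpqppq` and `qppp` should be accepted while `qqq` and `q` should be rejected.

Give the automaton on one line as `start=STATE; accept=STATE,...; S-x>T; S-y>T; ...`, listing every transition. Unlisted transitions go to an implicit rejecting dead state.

start=S0; accept=S2; S0-p>S1; S0-q>S0; S1-p>S2; S1-q>S0; S2-p>S2; S2-q>S2

States S0..S1 record the length of the longest prefix of `pp` that matches the current input suffix. Reaching S2 means `pp` has been seen, and we stay there forever. Accept from S2.
3 states suffice.
        p   q  
>  S0   S1  S0 
   S1   S2  S0 
 * S2   S2  S2 
(> = start, * = accepting)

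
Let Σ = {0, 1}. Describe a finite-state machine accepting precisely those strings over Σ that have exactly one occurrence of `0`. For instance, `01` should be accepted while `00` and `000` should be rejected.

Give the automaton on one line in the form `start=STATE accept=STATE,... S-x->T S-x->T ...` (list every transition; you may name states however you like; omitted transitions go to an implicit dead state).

start=s0 accept=s1 s0-0->s1 s0-1->s0 s1-0->s2 s1-1->s1 s2-0->s2 s2-1->s2

Count `0`s, saturating at 2: state s0 means no `0` yet, s1 means one `0` seen, s2 means more than one. Each `0` increments (capped at s2); other symbols loop. Accept from {s1}.
        0   1  
>  s0   s1  s0 
 * s1   s2  s1 
   s2   s2  s2 
(> = start, * = accepting)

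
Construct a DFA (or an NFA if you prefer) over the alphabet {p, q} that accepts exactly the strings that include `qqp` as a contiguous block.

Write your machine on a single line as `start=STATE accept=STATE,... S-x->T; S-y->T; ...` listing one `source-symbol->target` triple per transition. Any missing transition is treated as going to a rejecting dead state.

start=A; accept=D; A-p->A; A-q->B; B-p->A; B-q->C; C-p->D; C-q->C; D-p->D; D-q->D

States A..C record the length of the longest prefix of `qqp` that matches the current input suffix. Reaching D means `qqp` has been seen, and we stay there forever. Accept from D.
       p  q 
>  A   A  B 
   B   A  C 
   C   D  C 
 * D   D  D 
(> = start, * = accepting)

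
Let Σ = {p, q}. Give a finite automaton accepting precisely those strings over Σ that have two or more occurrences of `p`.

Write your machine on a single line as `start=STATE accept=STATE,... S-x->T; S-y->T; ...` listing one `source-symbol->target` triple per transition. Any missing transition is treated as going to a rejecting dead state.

start=S0; accept=S2,S3; S0-p->S1; S0-q->S0; S1-p->S2; S1-q->S1; S2-p->S3; S2-q->S2; S3-p->S3; S3-q->S3

Count `p`s, saturating at 3: states S0 through S2 mean 0 through 2 `p`s seen; S3 means more than 2. Each `p` increments (capped at S3); other symbols loop. Accept from {S2, S3}.
        p   q  
>  S0   S1  S0 
   S1   S2  S1 
 * S2   S3  S2 
 * S3   S3  S3 
(> = start, * = accepting)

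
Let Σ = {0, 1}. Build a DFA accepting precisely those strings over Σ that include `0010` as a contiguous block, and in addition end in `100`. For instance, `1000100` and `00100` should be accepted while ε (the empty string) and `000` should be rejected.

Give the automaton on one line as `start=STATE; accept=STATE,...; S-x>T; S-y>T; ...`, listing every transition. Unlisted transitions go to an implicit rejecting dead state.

start=S0; accept=S5; S0-0>S1; S0-1>S0; S1-0>S2; S1-1>S0; S2-0>S2; S2-1>S3; S3-0>S4; S3-1>S0; S4-0>S5; S4-1>S6; S5-0>S7; S5-1>S6; S6-0>S4; S6-1>S6; S7-0>S7; S7-1>S6

Run two small machines in parallel and take their product. One (5 states) tracks whether and how much of `0010` has been seen; the other (4 states) tracks how much of the suffix `100` has currently been matched. Each combined state is a pair, one component from each; accept when both components accept. Equivalent product states are then merged.
        0   1  
>  S0   S1  S0 
   S1   S2  S0 
   S2   S2  S3 
   S3   S4  S0 
   S4   S5  S6 
 * S5   S7  S6 
   S6   S4  S6 
   S7   S7  S6 
(> = start, * = accepting)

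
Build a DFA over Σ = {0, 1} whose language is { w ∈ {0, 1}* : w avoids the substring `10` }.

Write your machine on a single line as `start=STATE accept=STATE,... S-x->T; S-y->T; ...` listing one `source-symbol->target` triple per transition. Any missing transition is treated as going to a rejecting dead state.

start=S0; accept=S0,S1; S0-0->S0; S0-1->S1; S1-0->S2; S1-1->S1; S2-0->S2; S2-1->S2

This is the complement of 'contains `10`'. Use the same substring-matching states — S0 through S2 holding how much of `10` has just been matched — but flip the accepting set: everything except the trap S2 accepts.
With 3 states:
        0   1  
>* S0   S0  S1 
 * S1   S2  S1 
   S2   S2  S2 
(> = start, * = accepting)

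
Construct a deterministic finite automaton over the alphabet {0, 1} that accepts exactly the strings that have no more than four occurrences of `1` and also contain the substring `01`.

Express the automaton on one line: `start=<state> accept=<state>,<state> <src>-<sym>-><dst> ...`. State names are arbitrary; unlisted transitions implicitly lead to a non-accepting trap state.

Run two small machines in parallel and take their product. One (6 states) tracks the count of `1`s, saturating at 5; the other (3 states) tracks whether and how much of `01` has been seen. Each combined state is a pair, one component from each; accept when both components accept.
With 17 states:
          0    1  
>  q0     q1   q2 
   q1     q1   q3 
   q2     q4   q5 
 * q3     q3   q6 
   q4     q4   q6 
   q5     q7   q8 
 * q6     q6   q9 
   q7     q7   q9 
   q8    q10  q11 
 * q9     q9  q12 
   q10   q10  q12 
   q11   q13  q14 
 * q12   q12  q15 
   q13   q13  q15 
   q14   q16  q14 
   q15   q15  q15 
   q16   q16  q15 
(> = start, * = accepting)

start=q0 accept=q3,q6,q9,q12 q0-0->q1 q0-1->q2 q1-0->q1 q1-1->q3 q2-0->q4 q2-1->q5 q3-0->q3 q3-1->q6 q4-0->q4 q4-1->q6 q5-0->q7 q5-1->q8 q6-0->q6 q6-1->q9 q7-0->q7 q7-1->q9 q8-0->q10 q8-1->q11 q9-0->q9 q9-1->q12 q10-0->q10 q10-1->q12 q11-0->q13 q11-1->q14 q12-0->q12 q12-1->q15 q13-0->q13 q13-1->q15 q14-0->q16 q14-1->q14 q15-0->q15 q15-1->q15 q16-0->q16 q16-1->q15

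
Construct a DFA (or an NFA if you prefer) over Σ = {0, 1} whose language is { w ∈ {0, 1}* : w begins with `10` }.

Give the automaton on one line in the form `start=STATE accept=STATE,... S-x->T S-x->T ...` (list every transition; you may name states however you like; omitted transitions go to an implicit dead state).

start=S0 accept=S2 S0-0->S3 S0-1->S1 S1-0->S2 S1-1->S3 S2-0->S2 S2-1->S2 S3-0->S3 S3-1->S3

Check the first 2 symbols one by one: S0 through S1 record how many have matched `10` so far; any wrong symbol goes to the dead state S3. After all 2 match we enter the accepting sink S2.
4 states suffice.
        0   1  
>  S0   S3  S1 
   S1   S2  S3 
 * S2   S2  S2 
   S3   S3  S3 
(> = start, * = accepting)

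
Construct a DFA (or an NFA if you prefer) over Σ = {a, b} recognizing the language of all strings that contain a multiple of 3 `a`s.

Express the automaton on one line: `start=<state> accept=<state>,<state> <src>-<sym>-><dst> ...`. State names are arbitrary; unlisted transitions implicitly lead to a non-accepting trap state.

start=q0 accept=q0 q0-a->q1 q0-b->q0 q1-a->q2 q1-b->q1 q2-a->q0 q2-b->q2

Keep the running count of `a`s modulo 3: each `a` advances along the cycle q0 → q1 → q2 → q0 while other symbols loop. Accept at q0.
3 states suffice.
        a   b  
>* q0   q1  q0 
   q1   q2  q1 
   q2   q0  q2 
(> = start, * = accepting)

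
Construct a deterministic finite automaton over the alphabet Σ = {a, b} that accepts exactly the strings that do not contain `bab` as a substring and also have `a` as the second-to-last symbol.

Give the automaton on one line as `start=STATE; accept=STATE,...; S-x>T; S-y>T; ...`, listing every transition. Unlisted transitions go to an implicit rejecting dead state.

start=q0; accept=q3,q4; q0-a>q1; q0-b>q2; q1-a>q3; q1-b>q4; q2-a>q5; q2-b>q2; q3-a>q3; q3-b>q4; q4-a>q5; q4-b>q2; q5-a>q3; q5-b>q6; q6-a>q6; q6-b>q6

Handle the two conditions separately and then intersect. The first has 4 states tracking partial matches of the forbidden pattern `bab`; the second has 7 states tracking the last 2 symbols read. A product state is a pair (one from each), accepting exactly when both do. Equivalent product states are then merged.
        a   b  
>  q0   q1  q2 
   q1   q3  q4 
   q2   q5  q2 
 * q3   q3  q4 
 * q4   q5  q2 
   q5   q3  q6 
   q6   q6  q6 
(> = start, * = accepting)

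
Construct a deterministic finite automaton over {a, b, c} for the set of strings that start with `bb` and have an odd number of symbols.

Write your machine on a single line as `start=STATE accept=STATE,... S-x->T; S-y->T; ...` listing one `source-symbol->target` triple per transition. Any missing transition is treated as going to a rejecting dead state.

start=S0; accept=S4; S0-a->S1; S0-b->S2; S0-c->S1; S1-a->S1; S1-b->S1; S1-c->S1; S2-a->S1; S2-b->S3; S2-c->S1; S3-a->S4; S3-b->S4; S3-c->S4; S4-a->S3; S4-b->S3; S4-c->S3

Handle the two conditions separately and then intersect. One (4 states) tracks whether the input so far still matches the prefix `bb`; the other (2 states) tracks the input length modulo 2. Each combined state is a pair, one component from each; accept when both components accept. After merging equivalent states the machine shrinks.
With 5 states:
        a   b   c  
>  S0   S1  S2  S1 
   S1   S1  S1  S1 
   S2   S1  S3  S1 
   S3   S4  S4  S4 
 * S4   S3  S3  S3 
(> = start, * = accepting)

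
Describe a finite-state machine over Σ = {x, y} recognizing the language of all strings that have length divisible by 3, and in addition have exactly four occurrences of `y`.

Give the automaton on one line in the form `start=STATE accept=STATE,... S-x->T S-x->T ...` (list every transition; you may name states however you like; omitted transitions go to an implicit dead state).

Run two small machines in parallel and take their product. The first has 3 states tracking the input length modulo 3; the second has 6 states tracking the count of `y`s, saturating at 5. A product state is a pair (one from each), accepting exactly when both do. Minimizing collapses redundant product states.
A 16-state machine:
       x  y 
>  A   B  C 
   B   D  E 
   C   E  F 
   D   A  G 
   E   G  H 
   F   H  I 
   G   C  J 
   H   J  K 
   I   K  L 
   J   F  M 
   K   M  N 
   L   N  O 
   M   I  P 
   N   P  O 
   O   O  O 
 * P   L  O 
(> = start, * = accepting)

start=A accept=P A-x->B A-y->C B-x->D B-y->E C-x->E C-y->F D-x->A D-y->G E-x->G E-y->H F-x->H F-y->I G-x->C G-y->J H-x->J H-y->K I-x->K I-y->L J-x->F J-y->M K-x->M K-y->N L-x->N L-y->O M-x->I M-y->P N-x->P N-y->O O-x->O O-y->O P-x->L P-y->O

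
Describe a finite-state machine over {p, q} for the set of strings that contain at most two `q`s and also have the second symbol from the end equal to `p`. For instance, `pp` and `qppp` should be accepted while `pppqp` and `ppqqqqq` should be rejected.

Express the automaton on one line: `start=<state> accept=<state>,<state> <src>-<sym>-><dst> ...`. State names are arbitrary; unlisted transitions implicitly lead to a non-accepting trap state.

Build one automaton per condition and run them in lockstep. One (4 states) tracks the count of `q`s, saturating at 3; the other (7 states) tracks the last 2 symbols read. Each combined state is a pair, one component from each; accept when both components accept. Minimizing collapses redundant product states.
A 12-state machine:
          p    q  
>  s0     s1   s2 
   s1     s3   s4 
   s2     s5   s6 
 * s3     s3   s4 
 * s4     s5   s6 
   s5     s7   s8 
   s6     s9  s10 
 * s7     s7   s8 
 * s8     s9  s10 
   s9    s11  s10 
   s10   s10  s10 
 * s11   s11  s10 
(> = start, * = accepting)

start=s0 accept=s3,s4,s7,s8,s11 s0-p->s1 s0-q->s2 s1-p->s3 s1-q->s4 s2-p->s5 s2-q->s6 s3-p->s3 s3-q->s4 s4-p->s5 s4-q->s6 s5-p->s7 s5-q->s8 s6-p->s9 s6-q->s10 s7-p->s7 s7-q->s8 s8-p->s9 s8-q->s10 s9-p->s11 s9-q->s10 s10-p->s10 s10-q->s10 s11-p->s11 s11-q->s10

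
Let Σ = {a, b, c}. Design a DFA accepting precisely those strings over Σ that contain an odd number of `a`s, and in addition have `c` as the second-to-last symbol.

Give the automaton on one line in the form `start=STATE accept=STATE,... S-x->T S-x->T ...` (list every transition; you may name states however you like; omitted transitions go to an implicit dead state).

Handle the two conditions separately and then intersect. One (2 states) tracks the count of `a`s modulo 2; the other (13 states) tracks the last 2 symbols read. Each combined state is a pair, one component from each; accept when both components accept. After merging equivalent states the machine shrinks.
6 states suffice.
        a   b   c  
>  s0   s1  s0  s2 
   s1   s0  s1  s3 
   s2   s4  s0  s2 
   s3   s0  s4  s5 
 * s4   s0  s1  s3 
 * s5   s0  s4  s5 
(> = start, * = accepting)

start=s0 accept=s4,s5 s0-a->s1 s0-b->s0 s0-c->s2 s1-a->s0 s1-b->s1 s1-c->s3 s2-a->s4 s2-b->s0 s2-c->s2 s3-a->s0 s3-b->s4 s3-c->s5 s4-a->s0 s4-b->s1 s4-c->s3 s5-a->s0 s5-b->s4 s5-c->s5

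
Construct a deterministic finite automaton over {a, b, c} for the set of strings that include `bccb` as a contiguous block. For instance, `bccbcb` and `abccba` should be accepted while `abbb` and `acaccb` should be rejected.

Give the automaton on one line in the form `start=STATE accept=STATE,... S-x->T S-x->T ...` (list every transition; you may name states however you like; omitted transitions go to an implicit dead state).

start=s0 accept=s4 s0-a->s0 s0-b->s1 s0-c->s0 s1-a->s0 s1-b->s1 s1-c->s2 s2-a->s0 s2-b->s1 s2-c->s3 s3-a->s0 s3-b->s4 s3-c->s0 s4-a->s4 s4-b->s4 s4-c->s4

Track how much of `bccb` has been matched so far: state s0 is no progress, s4 is the absorbing accept state reached once `bccb` has occurred. Intermediate states record partial matches; on a mismatch, fall back to the longest reusable overlap.
        a   b   c  
>  s0   s0  s1  s0 
   s1   s0  s1  s2 
   s2   s0  s1  s3 
   s3   s0  s4  s0 
 * s4   s4  s4  s4 
(> = start, * = accepting)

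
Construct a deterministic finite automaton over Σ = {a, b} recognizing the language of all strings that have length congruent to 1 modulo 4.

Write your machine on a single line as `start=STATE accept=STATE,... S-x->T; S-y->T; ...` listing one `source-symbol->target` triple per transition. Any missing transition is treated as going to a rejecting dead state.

start=q0; accept=q1; q0-a->q1; q0-b->q1; q1-a->q2; q1-b->q2; q2-a->q3; q2-b->q3; q3-a->q0; q3-b->q0

Only the length mod 4 matters, so use a 4-cycle: from any state, every input symbol moves to the next state, wrapping q3 back to q0. Mark q1 accepting.
With 4 states:
        a   b  
>  q0   q1  q1 
 * q1   q2  q2 
   q2   q3  q3 
   q3   q0  q0 
(> = start, * = accepting)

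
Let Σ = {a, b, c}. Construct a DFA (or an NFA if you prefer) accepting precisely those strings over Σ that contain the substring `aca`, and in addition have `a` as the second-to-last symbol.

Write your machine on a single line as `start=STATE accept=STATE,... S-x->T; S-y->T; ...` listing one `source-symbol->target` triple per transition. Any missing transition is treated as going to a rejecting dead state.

Handle the two conditions separately and then intersect. The first has 4 states tracking whether and how much of `aca` has been seen; the second has 13 states tracking the last 2 symbols read. A product state is a pair (one from each), accepting exactly when both do. After merging equivalent states the machine shrinks.
A 7-state machine:
        a   b   c  
>  s0   s1  s0  s0 
   s1   s1  s0  s2 
   s2   s3  s0  s0 
   s3   s4  s5  s5 
 * s4   s4  s5  s5 
 * s5   s3  s6  s6 
   s6   s3  s6  s6 
(> = start, * = accepting)

start=s0; accept=s4,s5; s0-a->s1; s0-b->s0; s0-c->s0; s1-a->s1; s1-b->s0; s1-c->s2; s2-a->s3; s2-b->s0; s2-c->s0; s3-a->s4; s3-b->s5; s3-c->s5; s4-a->s4; s4-b->s5; s4-c->s5; s5-a->s3; s5-b->s6; s5-c->s6; s6-a->s3; s6-b->s6; s6-c->s6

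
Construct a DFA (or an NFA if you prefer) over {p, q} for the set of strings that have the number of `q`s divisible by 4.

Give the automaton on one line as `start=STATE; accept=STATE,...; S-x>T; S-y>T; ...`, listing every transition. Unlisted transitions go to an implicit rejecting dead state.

The only thing that matters is how many `q`s have appeared, reduced mod 4. Use one state per residue: S0 for 0, …, S3 for 3. Reading `q` moves to the next residue; anything else stays put. S0 is accepting.
        p   q  
>* S0   S0  S1 
   S1   S1  S2 
   S2   S2  S3 
   S3   S3  S0 
(> = start, * = accepting)

start=S0; accept=S0; S0-p>S0; S0-q>S1; S1-p>S1; S1-q>S2; S2-p>S2; S2-q>S3; S3-p>S3; S3-q>S0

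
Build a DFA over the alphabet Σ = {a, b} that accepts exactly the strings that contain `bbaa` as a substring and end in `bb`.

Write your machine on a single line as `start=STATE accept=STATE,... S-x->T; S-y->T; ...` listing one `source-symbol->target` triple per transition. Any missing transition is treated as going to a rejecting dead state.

Build one automaton per condition and run them in lockstep. One (5 states) tracks whether and how much of `bbaa` has been seen; the other (3 states) tracks how much of the suffix `bb` has currently been matched. Each combined state is a pair, one component from each; accept when both components accept.
7 states suffice.
        a   b  
>  s0   s0  s1 
   s1   s0  s2 
   s2   s3  s2 
   s3   s4  s1 
   s4   s4  s5 
   s5   s4  s6 
 * s6   s4  s6 
(> = start, * = accepting)

start=s0; accept=s6; s0-a->s0; s0-b->s1; s1-a->s0; s1-b->s2; s2-a->s3; s2-b->s2; s3-a->s4; s3-b->s1; s4-a->s4; s4-b->s5; s5-a->s4; s5-b->s6; s6-a->s4; s6-b->s6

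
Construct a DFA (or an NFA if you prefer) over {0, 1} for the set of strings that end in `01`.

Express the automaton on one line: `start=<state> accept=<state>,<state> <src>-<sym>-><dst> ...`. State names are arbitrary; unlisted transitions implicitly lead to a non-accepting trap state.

start=A accept=C A-0->B A-1->A B-0->B B-1->C C-0->B C-1->A

Let each state record the length of the longest suffix of the input read so far that is also a prefix of `01`. B means the last symbol is `0`; C means the last 2 symbols are `01`. Accept only at C, where the string currently ends in `01`.
A 3-state machine:
       0  1 
>  A   B  A 
   B   B  C 
 * C   B  A 
(> = start, * = accepting)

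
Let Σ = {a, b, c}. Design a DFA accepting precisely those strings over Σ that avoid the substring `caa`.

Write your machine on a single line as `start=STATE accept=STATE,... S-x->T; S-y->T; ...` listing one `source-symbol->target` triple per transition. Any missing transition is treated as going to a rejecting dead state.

start=S0; accept=S0,S1,S2; S0-a->S0; S0-b->S0; S0-c->S1; S1-a->S2; S1-b->S0; S1-c->S1; S2-a->S3; S2-b->S0; S2-c->S1; S3-a->S3; S3-b->S3; S3-c->S3

This is the complement of 'contains `caa`'. Use the same substring-matching states — S0 through S3 holding how much of `caa` has just been matched — but flip the accepting set: everything except the trap S3 accepts.
4 states suffice.
        a   b   c  
>* S0   S0  S0  S1 
 * S1   S2  S0  S1 
 * S2   S3  S0  S1 
   S3   S3  S3  S3 
(> = start, * = accepting)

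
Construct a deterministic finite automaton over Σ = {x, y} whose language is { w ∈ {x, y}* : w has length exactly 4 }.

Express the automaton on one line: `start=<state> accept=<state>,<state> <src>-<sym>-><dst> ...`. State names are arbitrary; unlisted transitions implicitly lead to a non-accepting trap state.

start=A accept=E A-x->B A-y->B B-x->C B-y->C C-x->D C-y->D D-x->E D-y->E E-x->F E-y->F F-x->F F-y->F

Count input length up to 5: every symbol moves from A toward F, which means 'more than 4' and absorbs. Accept from {E}.
A 6-state machine:
       x  y 
>  A   B  B 
   B   C  C 
   C   D  D 
   D   E  E 
 * E   F  F 
   F   F  F 
(> = start, * = accepting)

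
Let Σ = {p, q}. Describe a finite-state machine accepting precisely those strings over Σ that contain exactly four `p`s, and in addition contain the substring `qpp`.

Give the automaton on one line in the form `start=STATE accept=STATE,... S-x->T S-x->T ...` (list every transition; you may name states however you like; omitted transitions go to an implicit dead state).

start=S0 accept=S12 S0-p->S1 S0-q->S2 S1-p->S3 S1-q->S4 S2-p->S5 S2-q->S2 S3-p->S6 S3-q->S7 S4-p->S8 S4-q->S4 S5-p->S9 S5-q->S4 S6-p->S6 S6-q->S6 S7-p->S10 S7-q->S7 S8-p->S11 S8-q->S7 S9-p->S11 S9-q->S9 S10-p->S12 S10-q->S6 S11-p->S12 S11-q->S11 S12-p->S6 S12-q->S12

Handle the two conditions separately and then intersect. The first has 6 states tracking the count of `p`s, saturating at 5; the second has 4 states tracking whether and how much of `qpp` has been seen. A product state is a pair (one from each), accepting exactly when both do. After merging equivalent states the machine shrinks.
A 13-state machine:
          p    q  
>  S0     S1   S2 
   S1     S3   S4 
   S2     S5   S2 
   S3     S6   S7 
   S4     S8   S4 
   S5     S9   S4 
   S6     S6   S6 
   S7    S10   S7 
   S8    S11   S7 
   S9    S11   S9 
   S10   S12   S6 
   S11   S12  S11 
 * S12    S6  S12 
(> = start, * = accepting)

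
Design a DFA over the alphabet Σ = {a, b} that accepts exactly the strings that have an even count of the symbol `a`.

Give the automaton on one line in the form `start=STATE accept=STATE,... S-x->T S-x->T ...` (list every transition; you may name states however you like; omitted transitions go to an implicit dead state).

start=q0 accept=q0 q0-a->q1 q0-b->q0 q1-a->q0 q1-b->q1

The only thing that matters is how many `a`s have appeared, reduced mod 2. Use one state per residue: q0 for 0, …, q1 for 1. Reading `a` moves to the next residue; anything else stays put. q0 is accepting.
        a   b  
>* q0   q1  q0 
   q1   q0  q1 
(> = start, * = accepting)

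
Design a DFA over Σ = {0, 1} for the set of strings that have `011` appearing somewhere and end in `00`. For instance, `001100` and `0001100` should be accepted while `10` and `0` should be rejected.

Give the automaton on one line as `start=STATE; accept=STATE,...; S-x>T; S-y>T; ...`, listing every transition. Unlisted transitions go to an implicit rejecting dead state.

start=q0; accept=q5; q0-0>q1; q0-1>q0; q1-0>q1; q1-1>q2; q2-0>q1; q2-1>q3; q3-0>q4; q3-1>q3; q4-0>q5; q4-1>q3; q5-0>q5; q5-1>q3

Build one automaton per condition and run them in lockstep. One (4 states) tracks whether and how much of `011` has been seen; the other (3 states) tracks how much of the suffix `00` has currently been matched. Each combined state is a pair, one component from each; accept when both components accept. Minimizing collapses redundant product states.
With 6 states:
        0   1  
>  q0   q1  q0 
   q1   q1  q2 
   q2   q1  q3 
   q3   q4  q3 
   q4   q5  q3 
 * q5   q5  q3 
(> = start, * = accepting)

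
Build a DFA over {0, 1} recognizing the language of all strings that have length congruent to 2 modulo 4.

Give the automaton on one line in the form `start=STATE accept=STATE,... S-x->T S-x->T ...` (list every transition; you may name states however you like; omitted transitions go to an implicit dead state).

start=S0 accept=S2 S0-0->S1 S0-1->S1 S1-0->S2 S1-1->S2 S2-0->S3 S2-1->S3 S3-0->S0 S3-1->S0

Count input length modulo 4: every symbol advances one step around the cycle S0 → S1 → S2 → S3 → S0. Accept at S2.
A 4-state machine:
        0   1  
>  S0   S1  S1 
   S1   S2  S2 
 * S2   S3  S3 
   S3   S0  S0 
(> = start, * = accepting)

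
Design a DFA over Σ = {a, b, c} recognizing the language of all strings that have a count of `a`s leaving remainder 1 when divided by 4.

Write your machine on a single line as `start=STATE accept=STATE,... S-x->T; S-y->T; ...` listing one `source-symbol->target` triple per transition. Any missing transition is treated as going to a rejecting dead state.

start=s0; accept=s1; s0-a->s1; s0-b->s0; s0-c->s0; s1-a->s2; s1-b->s1; s1-c->s1; s2-a->s3; s2-b->s2; s2-c->s2; s3-a->s0; s3-b->s3; s3-c->s3

Keep the running count of `a`s modulo 4: each `a` advances along the cycle s0 → s1 → s2 → s3 → s0 while other symbols loop. Accept at s1.
A 4-state machine:
        a   b   c  
>  s0   s1  s0  s0 
 * s1   s2  s1  s1 
   s2   s3  s2  s2 
   s3   s0  s3  s3 
(> = start, * = accepting)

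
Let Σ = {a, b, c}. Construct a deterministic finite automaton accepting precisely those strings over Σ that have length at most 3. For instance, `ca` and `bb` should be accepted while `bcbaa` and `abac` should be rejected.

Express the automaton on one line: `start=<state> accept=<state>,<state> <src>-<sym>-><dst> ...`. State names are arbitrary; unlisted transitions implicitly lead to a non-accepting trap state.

We only need to distinguish lengths 0, 1, …, 3, and '>3'. Chain s0 → s1 → s2 → s3 → s4 on every symbol, with s4 looping. Accepting states: {s0, s1, s2, s3}.
        a   b   c  
>* s0   s1  s1  s1 
 * s1   s2  s2  s2 
 * s2   s3  s3  s3 
 * s3   s4  s4  s4 
   s4   s4  s4  s4 
(> = start, * = accepting)

start=s0 accept=s0,s1,s2,s3 s0-a->s1 s0-b->s1 s0-c->s1 s1-a->s2 s1-b->s2 s1-c->s2 s2-a->s3 s2-b->s3 s2-c->s3 s3-a->s4 s3-b->s4 s3-c->s4 s4-a->s4 s4-b->s4 s4-c->s4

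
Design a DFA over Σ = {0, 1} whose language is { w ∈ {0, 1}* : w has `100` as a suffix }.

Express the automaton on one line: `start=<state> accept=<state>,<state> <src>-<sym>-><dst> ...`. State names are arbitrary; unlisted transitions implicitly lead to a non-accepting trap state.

Let each state record the length of the longest suffix of the input read so far that is also a prefix of `100`. S1 means the last symbol is `1`; S2 means the last 2 symbols are `10`; S3 means the last 3 symbols are `100`. Accept only at S3, where the string currently ends in `100`.
        0   1  
>  S0   S0  S1 
   S1   S2  S1 
   S2   S3  S1 
 * S3   S0  S1 
(> = start, * = accepting)

start=S0 accept=S3 S0-0->S0 S0-1->S1 S1-0->S2 S1-1->S1 S2-0->S3 S2-1->S1 S3-0->S0 S3-1->S1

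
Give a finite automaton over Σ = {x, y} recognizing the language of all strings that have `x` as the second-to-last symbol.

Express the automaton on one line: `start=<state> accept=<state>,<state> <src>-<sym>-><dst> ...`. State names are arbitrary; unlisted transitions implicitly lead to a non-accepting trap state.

Because acceptance depends on a position counted from the end, the machine has to buffer the most recent 2 symbols. Make each state the string of the last up-to-2 symbols read; on input `x` shift the window left and append `x`. Accept when the buffered window has length 2 and begins with `x`.
With 7 states:
        x   y  
>  s0   s1  s2 
   s1   s3  s4 
   s2   s5  s6 
 * s3   s3  s4 
 * s4   s5  s6 
   s5   s3  s4 
   s6   s5  s6 
(> = start, * = accepting)

start=s0 accept=s3,s4 s0-x->s1 s0-y->s2 s1-x->s3 s1-y->s4 s2-x->s5 s2-y->s6 s3-x->s3 s3-y->s4 s4-x->s5 s4-y->s6 s5-x->s3 s5-y->s4 s6-x->s5 s6-y->s6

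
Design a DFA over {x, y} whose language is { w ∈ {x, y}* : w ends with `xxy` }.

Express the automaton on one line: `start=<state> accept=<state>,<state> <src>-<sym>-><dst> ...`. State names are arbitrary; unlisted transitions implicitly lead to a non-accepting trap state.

Let each state record the length of the longest suffix of the input read so far that is also a prefix of `xxy`. S1 means the last symbol is `x`; S2 means the last 2 symbols are `xx`; S3 means the last 3 symbols are `xxy`. Accept only at S3, where the string currently ends in `xxy`.
        x   y  
>  S0   S1  S0 
   S1   S2  S0 
   S2   S2  S3 
 * S3   S1  S0 
(> = start, * = accepting)

start=S0 accept=S3 S0-x->S1 S0-y->S0 S1-x->S2 S1-y->S0 S2-x->S2 S2-y->S3 S3-x->S1 S3-y->S0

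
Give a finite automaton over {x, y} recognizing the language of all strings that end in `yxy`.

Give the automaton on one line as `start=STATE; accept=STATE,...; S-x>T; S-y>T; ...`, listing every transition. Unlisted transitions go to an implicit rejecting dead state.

start=A; accept=D; A-x>A; A-y>B; B-x>C; B-y>B; C-x>A; C-y>D; D-x>C; D-y>B

Remember how much of `yxy` the current input suffix matches. State A means no match yet; B means the last symbol is `y`; C means the last 2 symbols are `yx`; D means the last 3 symbols are `yxy`. Only D accepts. On a mismatch, fall back to the longest proper suffix that is still a prefix of `yxy`.
A 4-state machine:
       x  y 
>  A   A  B 
   B   C  B 
   C   A  D 
 * D   C  B 
(> = start, * = accepting)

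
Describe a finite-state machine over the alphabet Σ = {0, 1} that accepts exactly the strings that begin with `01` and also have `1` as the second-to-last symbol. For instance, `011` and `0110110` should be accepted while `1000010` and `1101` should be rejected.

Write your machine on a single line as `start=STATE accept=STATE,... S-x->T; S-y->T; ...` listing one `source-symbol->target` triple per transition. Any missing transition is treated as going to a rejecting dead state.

start=S0; accept=S8,S9; S0-0->S1; S0-1->S2; S1-0->S3; S1-1->S4; S2-0->S5; S2-1->S6; S3-0->S3; S3-1->S7; S4-0->S8; S4-1->S9; S5-0->S3; S5-1->S7; S6-0->S5; S6-1->S6; S7-0->S5; S7-1->S6; S8-0->S10; S8-1->S4; S9-0->S8; S9-1->S9; S10-0->S10; S10-1->S4

Run two small machines in parallel and take their product. The first has 4 states tracking whether the input so far still matches the prefix `01`; the second has 7 states tracking the last 2 symbols read. A product state is a pair (one from each), accepting exactly when both do.
An 11-state machine:
          0    1  
>  S0     S1   S2 
   S1     S3   S4 
   S2     S5   S6 
   S3     S3   S7 
   S4     S8   S9 
   S5     S3   S7 
   S6     S5   S6 
   S7     S5   S6 
 * S8    S10   S4 
 * S9     S8   S9 
   S10   S10   S4 
(> = start, * = accepting)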